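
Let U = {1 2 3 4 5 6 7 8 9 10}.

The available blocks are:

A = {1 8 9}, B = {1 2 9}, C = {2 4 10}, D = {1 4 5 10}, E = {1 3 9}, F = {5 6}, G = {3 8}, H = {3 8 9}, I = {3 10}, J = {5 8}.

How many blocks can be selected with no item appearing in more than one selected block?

3

B, F, I are pairwise disjoint (B={1,2,9}; F={5,6}; I={3,10}).
Every remaining block overlaps one of these, and no 4 of the listed blocks are pairwise disjoint, so 3 is the maximum.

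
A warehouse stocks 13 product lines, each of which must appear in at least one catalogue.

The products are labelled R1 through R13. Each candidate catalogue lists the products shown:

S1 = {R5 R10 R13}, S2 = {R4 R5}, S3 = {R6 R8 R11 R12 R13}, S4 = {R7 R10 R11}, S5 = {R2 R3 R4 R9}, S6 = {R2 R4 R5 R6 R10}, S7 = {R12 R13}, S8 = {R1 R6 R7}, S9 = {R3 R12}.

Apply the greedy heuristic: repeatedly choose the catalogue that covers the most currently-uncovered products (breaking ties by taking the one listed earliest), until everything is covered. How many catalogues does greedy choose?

Greedy: pick S3 (covers 5 new) → pick S5 (covers 4 new) → pick S1 (covers 2 new) → pick S8 (covers 2 new). Total picks: 4.

4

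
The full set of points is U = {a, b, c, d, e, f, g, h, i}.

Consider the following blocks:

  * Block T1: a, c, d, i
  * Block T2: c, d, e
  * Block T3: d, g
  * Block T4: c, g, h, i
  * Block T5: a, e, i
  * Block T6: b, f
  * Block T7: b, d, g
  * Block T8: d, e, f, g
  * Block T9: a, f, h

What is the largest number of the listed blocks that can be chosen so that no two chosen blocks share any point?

3

T3, T5, T6 are pairwise disjoint (T3={d,g}; T5={a,e,i}; T6={b,f}).
Every remaining block overlaps one of these, and no 4 of the listed blocks are pairwise disjoint, so 3 is the maximum.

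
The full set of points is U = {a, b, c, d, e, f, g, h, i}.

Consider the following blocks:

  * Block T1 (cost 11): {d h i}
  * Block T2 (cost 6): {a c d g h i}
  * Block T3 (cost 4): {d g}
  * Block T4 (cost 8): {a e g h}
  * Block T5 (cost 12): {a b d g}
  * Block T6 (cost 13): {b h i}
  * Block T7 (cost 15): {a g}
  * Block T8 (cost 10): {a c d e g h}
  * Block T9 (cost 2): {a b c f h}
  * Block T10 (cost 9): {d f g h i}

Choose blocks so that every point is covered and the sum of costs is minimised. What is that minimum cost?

T2, T4, T9 together cover every point (T2 ∪ T4 ∪ T9 = {a, b, c, d, e, f, g, h, i}); total cost 6 + 8 + 2 = 16.
No covering selection has total cost below 16.

16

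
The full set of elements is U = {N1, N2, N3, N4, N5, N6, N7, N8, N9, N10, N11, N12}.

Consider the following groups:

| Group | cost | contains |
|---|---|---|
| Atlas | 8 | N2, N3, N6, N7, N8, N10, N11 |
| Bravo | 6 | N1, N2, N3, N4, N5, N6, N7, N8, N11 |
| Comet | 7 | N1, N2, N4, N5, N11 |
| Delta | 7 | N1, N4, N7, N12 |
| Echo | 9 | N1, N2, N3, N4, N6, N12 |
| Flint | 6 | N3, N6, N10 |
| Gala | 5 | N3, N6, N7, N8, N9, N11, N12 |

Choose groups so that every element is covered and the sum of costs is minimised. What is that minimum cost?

17

Bravo, Flint, Gala together cover every element (Bravo ∪ Flint ∪ Gala = {N1, N2, N3, N4, N5, N6, N7, N8, N9, N10, N11, N12}); total cost 6 + 6 + 5 = 17.
No covering selection has total cost below 17.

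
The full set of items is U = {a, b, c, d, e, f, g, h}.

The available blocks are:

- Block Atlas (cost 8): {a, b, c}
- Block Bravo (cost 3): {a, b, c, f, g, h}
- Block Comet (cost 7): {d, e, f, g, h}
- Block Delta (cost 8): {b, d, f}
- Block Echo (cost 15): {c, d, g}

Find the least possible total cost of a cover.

Bravo, Comet together cover every item (Bravo ∪ Comet = {a, b, c, d, e, f, g, h}); total cost 3 + 7 = 10.
No covering selection has total cost below 10.

10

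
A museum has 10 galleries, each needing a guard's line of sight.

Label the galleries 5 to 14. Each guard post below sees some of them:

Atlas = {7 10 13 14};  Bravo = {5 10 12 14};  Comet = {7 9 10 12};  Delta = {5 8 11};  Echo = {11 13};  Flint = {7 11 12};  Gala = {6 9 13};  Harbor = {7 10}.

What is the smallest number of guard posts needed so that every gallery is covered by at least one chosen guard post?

Take {Bravo, Delta, Flint, Gala}. Their union is {5, 6, 7, 8, 9, 10, 11, 12, 13, 14}, which is all 10 galleries.
No 3 of the 8 guard posts cover everything (all 56 combinations miss at least one gallery), so 4 is optimal.

4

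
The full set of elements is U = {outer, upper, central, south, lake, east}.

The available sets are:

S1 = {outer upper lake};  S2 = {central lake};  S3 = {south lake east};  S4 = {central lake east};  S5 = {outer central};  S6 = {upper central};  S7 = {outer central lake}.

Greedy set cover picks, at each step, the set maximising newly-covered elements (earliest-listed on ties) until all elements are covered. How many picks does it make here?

3

Greedy: pick S1 (covers 3 new) → pick S3 (covers 2 new) → pick S2 (covers 1 new). Total picks: 3.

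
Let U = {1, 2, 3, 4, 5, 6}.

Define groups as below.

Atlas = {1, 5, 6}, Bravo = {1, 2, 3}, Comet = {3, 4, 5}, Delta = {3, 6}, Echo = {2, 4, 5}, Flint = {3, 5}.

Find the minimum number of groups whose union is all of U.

Take {Atlas, Delta, Echo}. Their union is {1, 2, 3, 4, 5, 6}, which is all 6 elements.
No 2 of the 6 groups cover everything (all 15 combinations miss at least one element), so 3 is optimal.

3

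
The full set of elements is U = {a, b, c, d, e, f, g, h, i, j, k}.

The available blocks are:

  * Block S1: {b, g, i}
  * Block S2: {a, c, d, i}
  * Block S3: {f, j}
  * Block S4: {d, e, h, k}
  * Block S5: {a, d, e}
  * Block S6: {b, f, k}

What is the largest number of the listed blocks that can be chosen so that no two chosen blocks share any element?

3

S1, S3, S5 are pairwise disjoint (S1={b,g,i}; S3={f,j}; S5={a,d,e}).
Every remaining block overlaps one of these, and no 4 of the listed blocks are pairwise disjoint, so 3 is the maximum.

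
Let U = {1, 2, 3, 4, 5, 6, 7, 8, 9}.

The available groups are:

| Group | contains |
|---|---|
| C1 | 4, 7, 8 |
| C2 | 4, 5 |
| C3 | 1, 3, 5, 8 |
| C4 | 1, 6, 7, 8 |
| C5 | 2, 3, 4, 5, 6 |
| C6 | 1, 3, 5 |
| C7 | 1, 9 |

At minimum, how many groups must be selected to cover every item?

C1 and C5 and C7 together: C1 ∪ C5 ∪ C7 = {1, 2, 3, 4, 5, 6, 7, 8, 9} — every item is covered.
Only C5 contains 2, so C5 is forced; the remaining 4 items need at least 2 more groups (each remaining group adds at most 3) — so at least 3 groups are needed, and 3 is optimal.

3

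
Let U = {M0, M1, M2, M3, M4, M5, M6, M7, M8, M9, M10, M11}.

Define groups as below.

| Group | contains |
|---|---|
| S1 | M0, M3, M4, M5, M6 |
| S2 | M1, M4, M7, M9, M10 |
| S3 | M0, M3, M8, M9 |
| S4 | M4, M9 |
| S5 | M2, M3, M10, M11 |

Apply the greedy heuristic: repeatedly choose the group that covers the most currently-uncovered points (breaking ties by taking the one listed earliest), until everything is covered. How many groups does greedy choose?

4

Greedy: pick S1 (covers 5 new) → pick S2 (covers 4 new) → pick S5 (covers 2 new) → pick S3 (covers 1 new). Total picks: 4.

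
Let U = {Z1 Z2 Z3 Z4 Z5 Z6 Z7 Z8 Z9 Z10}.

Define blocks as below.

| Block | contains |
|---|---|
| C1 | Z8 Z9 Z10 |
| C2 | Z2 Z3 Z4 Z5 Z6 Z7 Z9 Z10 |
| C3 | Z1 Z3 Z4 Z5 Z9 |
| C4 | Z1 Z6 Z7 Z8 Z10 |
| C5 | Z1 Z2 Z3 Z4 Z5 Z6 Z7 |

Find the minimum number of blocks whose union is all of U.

C1 and C5 together: C1 ∪ C5 = {Z1, Z2, Z3, Z4, Z5, Z6, Z7, Z8, Z9, Z10} — every element is covered.
No single block has all 10 elements (the largest, C2, has 8), so 2 is optimal.

2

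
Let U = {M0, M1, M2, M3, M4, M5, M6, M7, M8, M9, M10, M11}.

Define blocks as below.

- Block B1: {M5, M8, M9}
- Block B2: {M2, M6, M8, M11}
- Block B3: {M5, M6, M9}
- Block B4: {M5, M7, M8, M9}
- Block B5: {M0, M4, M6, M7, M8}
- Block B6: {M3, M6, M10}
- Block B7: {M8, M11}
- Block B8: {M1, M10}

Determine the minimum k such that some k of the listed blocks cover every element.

5

B2 and B3 and B5 and B6 and B8 together: B2 ∪ B3 ∪ B5 ∪ B6 ∪ B8 = {M0, M1, M2, M3, M4, M5, M6, M7, M8, M9, M10, M11} — every element is covered.
Only B5 contains M0, so B5 is forced; the remaining 7 elements need at least 4 more blocks (each remaining block adds at most 2) — so at least 5 blocks are needed, and 5 is optimal.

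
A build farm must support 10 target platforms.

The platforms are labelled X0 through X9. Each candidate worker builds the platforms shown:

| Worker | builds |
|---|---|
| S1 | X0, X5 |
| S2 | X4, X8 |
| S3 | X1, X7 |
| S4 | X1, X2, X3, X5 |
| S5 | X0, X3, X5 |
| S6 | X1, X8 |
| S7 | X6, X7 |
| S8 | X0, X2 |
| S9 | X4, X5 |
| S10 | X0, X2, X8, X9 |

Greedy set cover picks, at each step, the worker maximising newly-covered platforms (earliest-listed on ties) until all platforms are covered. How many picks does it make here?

4

Greedy: pick S4 (covers 4 new) → pick S10 (covers 3 new) → pick S7 (covers 2 new) → pick S2 (covers 1 new). Total picks: 4.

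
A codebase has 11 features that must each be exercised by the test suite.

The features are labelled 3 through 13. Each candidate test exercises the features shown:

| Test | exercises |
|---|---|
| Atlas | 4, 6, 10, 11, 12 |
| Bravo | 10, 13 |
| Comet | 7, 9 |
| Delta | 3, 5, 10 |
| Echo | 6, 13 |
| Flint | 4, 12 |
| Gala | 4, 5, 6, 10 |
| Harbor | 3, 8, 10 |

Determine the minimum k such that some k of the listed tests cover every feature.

Atlas and Bravo and Comet and Delta and Harbor together: Atlas ∪ Bravo ∪ Comet ∪ Delta ∪ Harbor = {3, 4, 5, 6, 7, 8, 9, 10, 11, 12, 13} — every feature is covered.
No 4 of the 8 tests cover everything (all 70 combinations miss at least one feature), so 5 is optimal.

5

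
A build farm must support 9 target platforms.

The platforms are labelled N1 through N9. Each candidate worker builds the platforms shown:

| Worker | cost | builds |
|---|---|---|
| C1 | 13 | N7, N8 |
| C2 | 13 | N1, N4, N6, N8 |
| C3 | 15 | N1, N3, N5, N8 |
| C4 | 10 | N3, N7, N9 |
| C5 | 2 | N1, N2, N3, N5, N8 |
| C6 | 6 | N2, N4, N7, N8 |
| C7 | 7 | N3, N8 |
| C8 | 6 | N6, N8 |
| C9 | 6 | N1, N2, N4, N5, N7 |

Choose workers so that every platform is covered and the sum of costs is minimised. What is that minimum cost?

22

C4, C8, C9 together cover every platform (C4 ∪ C8 ∪ C9 = {N1, N2, N3, N4, N5, N6, N7, N8, N9}); total cost 10 + 6 + 6 = 22.
The greedy pick C5, C6, C8, C4 costs 24; no covering selection beats 22.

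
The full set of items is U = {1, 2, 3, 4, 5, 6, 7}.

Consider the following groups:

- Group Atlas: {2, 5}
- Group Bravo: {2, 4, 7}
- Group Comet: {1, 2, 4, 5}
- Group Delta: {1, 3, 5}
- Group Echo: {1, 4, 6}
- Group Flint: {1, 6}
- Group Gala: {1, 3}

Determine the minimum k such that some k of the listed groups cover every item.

Bravo, Delta, and Flint cover everything between them: the union {1, 2, 3, 4, 5, 6, 7} is all of U.
Only Bravo contains 7, so Bravo is forced; the remaining 4 items need at least 2 more groups (each remaining group adds at most 3) — so at least 3 groups are needed, and 3 is optimal.

3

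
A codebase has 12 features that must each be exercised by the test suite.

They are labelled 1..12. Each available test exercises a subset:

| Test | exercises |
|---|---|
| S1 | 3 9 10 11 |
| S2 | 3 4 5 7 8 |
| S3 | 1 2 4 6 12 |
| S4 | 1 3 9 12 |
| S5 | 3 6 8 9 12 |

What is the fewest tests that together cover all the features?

Take {S1, S2, S3}. Their union is {1, 2, 3, 4, 5, 6, 7, 8, 9, 10, 11, 12}, which is all 12 features.
Each test has at most 5 features, and 2·5 = 10 < 12 — so at least 3 tests are needed, and 3 is optimal.

3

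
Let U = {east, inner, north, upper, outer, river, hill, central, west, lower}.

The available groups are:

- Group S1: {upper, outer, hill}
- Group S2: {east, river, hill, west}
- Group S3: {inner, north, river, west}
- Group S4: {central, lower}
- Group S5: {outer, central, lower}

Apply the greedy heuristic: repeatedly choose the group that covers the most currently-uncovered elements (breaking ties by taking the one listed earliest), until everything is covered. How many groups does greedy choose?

Greedy: pick S2 (covers 4 new) → pick S5 (covers 3 new) → pick S3 (covers 2 new) → pick S1 (covers 1 new). Total picks: 4.

4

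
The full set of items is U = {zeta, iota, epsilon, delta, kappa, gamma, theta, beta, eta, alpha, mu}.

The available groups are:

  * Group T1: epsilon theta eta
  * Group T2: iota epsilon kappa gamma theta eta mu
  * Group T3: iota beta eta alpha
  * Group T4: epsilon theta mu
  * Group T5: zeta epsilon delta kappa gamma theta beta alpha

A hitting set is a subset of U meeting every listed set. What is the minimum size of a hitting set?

2

The 2 items {epsilon, beta} hit every group.
The groups T3, T4 are pairwise disjoint, so any hitting set needs a separate item for each — at least 2. Hence 2 is optimal.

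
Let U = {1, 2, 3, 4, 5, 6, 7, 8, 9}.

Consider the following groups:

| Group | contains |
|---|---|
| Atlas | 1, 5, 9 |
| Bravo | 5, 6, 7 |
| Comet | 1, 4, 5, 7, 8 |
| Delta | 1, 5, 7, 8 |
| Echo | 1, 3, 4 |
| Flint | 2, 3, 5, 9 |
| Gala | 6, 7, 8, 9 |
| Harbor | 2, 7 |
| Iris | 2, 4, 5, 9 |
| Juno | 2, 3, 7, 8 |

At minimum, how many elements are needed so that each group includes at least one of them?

3

Take H = {1, 2, 6}. Each listed group contains at least one of these, so H is a hitting set of size 3.
No choice of 2 elements meets every group, so 3 is the minimum.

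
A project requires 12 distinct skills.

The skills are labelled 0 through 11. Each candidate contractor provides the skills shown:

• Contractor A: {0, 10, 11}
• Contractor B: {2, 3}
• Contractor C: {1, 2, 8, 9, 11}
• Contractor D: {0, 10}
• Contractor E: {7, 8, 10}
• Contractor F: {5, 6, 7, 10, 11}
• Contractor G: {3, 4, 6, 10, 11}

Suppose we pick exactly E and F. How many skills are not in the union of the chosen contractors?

6

Union of E, F = {5, 6, 7, 8, 10, 11}.
Not covered: 0, 1, 2, 3, 4, 9 — 6 skills.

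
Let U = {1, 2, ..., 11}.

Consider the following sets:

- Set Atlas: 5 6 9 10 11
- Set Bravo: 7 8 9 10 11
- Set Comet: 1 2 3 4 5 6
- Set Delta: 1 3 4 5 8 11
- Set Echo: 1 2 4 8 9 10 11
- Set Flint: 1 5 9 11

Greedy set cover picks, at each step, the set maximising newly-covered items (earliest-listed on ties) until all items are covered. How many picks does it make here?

3

Greedy: pick Echo (covers 7 new) → pick Comet (covers 3 new) → pick Bravo (covers 1 new). Total picks: 3.
(The true minimum cover uses only 2 sets, so greedy is not optimal here.)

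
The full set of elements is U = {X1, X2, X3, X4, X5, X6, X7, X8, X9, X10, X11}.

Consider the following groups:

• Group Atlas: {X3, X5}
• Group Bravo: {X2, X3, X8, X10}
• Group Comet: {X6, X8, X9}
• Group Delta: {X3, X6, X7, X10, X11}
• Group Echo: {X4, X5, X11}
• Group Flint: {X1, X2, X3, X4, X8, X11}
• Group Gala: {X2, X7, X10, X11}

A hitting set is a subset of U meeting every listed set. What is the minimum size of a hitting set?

Take H = {X3, X9, X11}. Each listed group contains at least one of these, so H is a hitting set of size 3.
The groups Atlas, Comet, Gala are pairwise disjoint, so any hitting set needs a separate element for each — at least 3. Hence 3 is optimal.

3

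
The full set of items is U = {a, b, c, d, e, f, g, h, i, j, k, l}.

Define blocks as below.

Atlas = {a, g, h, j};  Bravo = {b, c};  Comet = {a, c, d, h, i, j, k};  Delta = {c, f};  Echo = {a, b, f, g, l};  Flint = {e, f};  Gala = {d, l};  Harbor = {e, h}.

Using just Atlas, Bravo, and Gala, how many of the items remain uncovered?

4

Union of Atlas, Bravo, Gala = {a, b, c, d, g, h, j, l}.
Not covered: e, f, i, k — 4 items.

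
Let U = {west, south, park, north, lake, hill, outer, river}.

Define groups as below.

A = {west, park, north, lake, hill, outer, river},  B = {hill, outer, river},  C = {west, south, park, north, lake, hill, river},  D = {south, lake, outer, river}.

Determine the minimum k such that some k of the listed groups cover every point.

A and C cover everything between them: the union {west, south, park, north, lake, hill, outer, river} is all of U.
No single group has all 8 points (the largest, A, has 7), so 2 is optimal.

2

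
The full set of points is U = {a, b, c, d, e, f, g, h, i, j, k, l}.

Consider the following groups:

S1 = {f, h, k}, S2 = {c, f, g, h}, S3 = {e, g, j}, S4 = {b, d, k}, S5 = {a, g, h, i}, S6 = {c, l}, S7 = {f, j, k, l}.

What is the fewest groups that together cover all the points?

S1, S3, S4, S5, and S6 cover everything between them: the union {a, b, c, d, e, f, g, h, i, j, k, l} is all of U.
No 4 of the 7 groups cover everything (all 35 combinations miss at least one point), so 5 is optimal.

5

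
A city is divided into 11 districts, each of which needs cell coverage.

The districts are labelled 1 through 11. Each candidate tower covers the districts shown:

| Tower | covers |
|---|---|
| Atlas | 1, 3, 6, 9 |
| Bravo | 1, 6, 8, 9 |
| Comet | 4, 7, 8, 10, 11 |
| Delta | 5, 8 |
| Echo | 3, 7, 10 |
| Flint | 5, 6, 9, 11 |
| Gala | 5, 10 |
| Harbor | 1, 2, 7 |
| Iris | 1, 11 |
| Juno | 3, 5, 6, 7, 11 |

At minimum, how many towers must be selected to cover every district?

Take {Comet, Echo, Flint, Harbor}. Their union is {1, 2, 3, 4, 5, 6, 7, 8, 9, 10, 11}, which is all 11 districts.
No 3 of the 10 towers cover everything (all 120 combinations miss at least one district), so 4 is optimal.

4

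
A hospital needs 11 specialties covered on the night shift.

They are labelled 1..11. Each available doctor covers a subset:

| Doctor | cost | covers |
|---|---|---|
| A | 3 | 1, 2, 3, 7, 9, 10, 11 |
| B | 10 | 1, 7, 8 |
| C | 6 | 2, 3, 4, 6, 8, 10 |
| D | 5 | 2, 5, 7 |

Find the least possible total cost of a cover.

A, C, D together cover every specialty (A ∪ C ∪ D = {1, 2, 3, 4, 5, 6, 7, 8, 9, 10, 11}); total cost 3 + 6 + 5 = 14.
No covering selection has total cost below 14.

14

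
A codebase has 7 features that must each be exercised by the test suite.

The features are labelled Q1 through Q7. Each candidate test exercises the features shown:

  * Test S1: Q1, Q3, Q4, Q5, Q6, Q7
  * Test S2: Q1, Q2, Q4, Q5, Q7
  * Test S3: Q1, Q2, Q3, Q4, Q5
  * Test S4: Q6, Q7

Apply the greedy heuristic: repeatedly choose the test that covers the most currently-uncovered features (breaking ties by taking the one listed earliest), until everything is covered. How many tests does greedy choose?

Greedy: pick S1 (covers 6 new) → pick S2 (covers 1 new). Total picks: 2.

2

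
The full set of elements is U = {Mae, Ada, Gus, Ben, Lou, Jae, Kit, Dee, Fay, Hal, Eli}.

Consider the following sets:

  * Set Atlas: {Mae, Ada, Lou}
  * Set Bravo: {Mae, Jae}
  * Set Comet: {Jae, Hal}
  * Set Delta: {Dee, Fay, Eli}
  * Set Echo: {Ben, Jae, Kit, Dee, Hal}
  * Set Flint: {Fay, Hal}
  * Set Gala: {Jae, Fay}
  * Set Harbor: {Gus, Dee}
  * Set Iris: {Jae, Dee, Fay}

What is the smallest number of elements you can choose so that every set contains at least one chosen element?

The 4 elements {Mae, Jae, Dee, Fay} hit every set.
No choice of 3 elements meets every set, so 4 is the minimum.

4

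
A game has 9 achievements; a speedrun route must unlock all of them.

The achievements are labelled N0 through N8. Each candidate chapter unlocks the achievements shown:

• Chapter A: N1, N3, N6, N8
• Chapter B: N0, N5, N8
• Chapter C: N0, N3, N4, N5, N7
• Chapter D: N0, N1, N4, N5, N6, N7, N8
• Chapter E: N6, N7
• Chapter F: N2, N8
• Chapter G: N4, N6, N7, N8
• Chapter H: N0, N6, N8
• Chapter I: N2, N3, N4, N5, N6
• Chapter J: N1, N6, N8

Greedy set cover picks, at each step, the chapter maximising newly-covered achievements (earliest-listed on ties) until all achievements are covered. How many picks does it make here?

2

Greedy: pick D (covers 7 new) → pick I (covers 2 new). Total picks: 2.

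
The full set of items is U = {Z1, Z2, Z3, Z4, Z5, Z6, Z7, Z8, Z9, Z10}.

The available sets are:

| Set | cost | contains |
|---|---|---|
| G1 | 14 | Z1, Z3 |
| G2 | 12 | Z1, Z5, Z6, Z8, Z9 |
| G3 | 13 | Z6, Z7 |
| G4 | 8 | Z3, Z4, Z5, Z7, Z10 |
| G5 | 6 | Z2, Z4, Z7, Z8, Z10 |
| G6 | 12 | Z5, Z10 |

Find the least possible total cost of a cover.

26

G2, G4, G5 together cover every item (G2 ∪ G4 ∪ G5 = {Z1, Z2, Z3, Z4, Z5, Z6, Z7, Z8, Z9, Z10}); total cost 12 + 8 + 6 = 26.
No covering selection has total cost below 26.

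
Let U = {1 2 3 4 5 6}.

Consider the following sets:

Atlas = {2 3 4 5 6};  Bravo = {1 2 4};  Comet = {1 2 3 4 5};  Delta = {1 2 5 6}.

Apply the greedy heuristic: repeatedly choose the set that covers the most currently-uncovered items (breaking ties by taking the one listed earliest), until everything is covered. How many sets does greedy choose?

2

Greedy: pick Atlas (covers 5 new) → pick Bravo (covers 1 new). Total picks: 2.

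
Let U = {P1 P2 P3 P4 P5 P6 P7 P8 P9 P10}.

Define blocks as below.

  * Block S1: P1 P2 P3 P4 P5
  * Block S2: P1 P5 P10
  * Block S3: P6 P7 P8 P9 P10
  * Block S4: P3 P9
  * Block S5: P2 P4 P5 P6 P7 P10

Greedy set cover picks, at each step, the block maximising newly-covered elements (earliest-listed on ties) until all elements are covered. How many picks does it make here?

3

Greedy: pick S5 (covers 6 new) → pick S1 (covers 2 new) → pick S3 (covers 2 new). Total picks: 3.
(The true minimum cover uses only 2 blocks, so greedy is not optimal here.)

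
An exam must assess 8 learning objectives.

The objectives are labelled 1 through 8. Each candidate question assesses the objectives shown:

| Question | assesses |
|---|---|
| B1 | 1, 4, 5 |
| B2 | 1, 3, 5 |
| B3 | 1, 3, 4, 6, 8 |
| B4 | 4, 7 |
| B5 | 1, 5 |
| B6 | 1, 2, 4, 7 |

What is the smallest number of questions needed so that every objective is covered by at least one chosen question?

Take {B3, B5, B6}. Their union is {1, 2, 3, 4, 5, 6, 7, 8}, which is all 8 objectives.
Only B6 contains 2, so B6 is forced; the remaining 4 objectives need at least 2 more questions (each remaining question adds at most 3) — so at least 3 questions are needed, and 3 is optimal.

3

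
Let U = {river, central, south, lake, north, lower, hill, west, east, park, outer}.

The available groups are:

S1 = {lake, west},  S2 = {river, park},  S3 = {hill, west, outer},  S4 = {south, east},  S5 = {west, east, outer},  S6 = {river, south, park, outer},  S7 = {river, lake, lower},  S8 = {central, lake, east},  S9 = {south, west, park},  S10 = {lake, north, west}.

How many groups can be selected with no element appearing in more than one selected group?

3

S3, S4, S7 are pairwise disjoint (S3={hill,west,outer}; S4={south,east}; S7={river,lake,lower}).
Every remaining group overlaps one of these, and no 4 of the listed groups are pairwise disjoint, so 3 is the maximum.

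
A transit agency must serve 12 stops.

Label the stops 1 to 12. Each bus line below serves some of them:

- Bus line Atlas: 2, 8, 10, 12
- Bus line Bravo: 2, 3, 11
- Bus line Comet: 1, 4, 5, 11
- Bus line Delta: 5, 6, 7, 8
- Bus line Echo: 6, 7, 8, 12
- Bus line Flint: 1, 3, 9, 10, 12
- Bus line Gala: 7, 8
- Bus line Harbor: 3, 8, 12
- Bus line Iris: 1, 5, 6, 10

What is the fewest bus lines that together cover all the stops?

4

Bravo and Comet and Delta and Flint together: Bravo ∪ Comet ∪ Delta ∪ Flint = {1, 2, 3, 4, 5, 6, 7, 8, 9, 10, 11, 12} — every stop is covered.
No 3 of the 9 bus lines cover everything (all 84 combinations miss at least one stop), so 4 is optimal.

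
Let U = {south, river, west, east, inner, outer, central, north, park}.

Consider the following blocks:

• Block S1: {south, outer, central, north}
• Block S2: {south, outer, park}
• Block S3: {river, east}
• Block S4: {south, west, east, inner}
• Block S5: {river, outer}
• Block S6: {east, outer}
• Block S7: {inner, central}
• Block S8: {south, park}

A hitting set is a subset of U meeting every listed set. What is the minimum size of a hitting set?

Take H = {south, east, outer, central}. Each listed block contains at least one of these, so H is a hitting set of size 4.
No choice of 3 elements meets every block, so 4 is the minimum.

4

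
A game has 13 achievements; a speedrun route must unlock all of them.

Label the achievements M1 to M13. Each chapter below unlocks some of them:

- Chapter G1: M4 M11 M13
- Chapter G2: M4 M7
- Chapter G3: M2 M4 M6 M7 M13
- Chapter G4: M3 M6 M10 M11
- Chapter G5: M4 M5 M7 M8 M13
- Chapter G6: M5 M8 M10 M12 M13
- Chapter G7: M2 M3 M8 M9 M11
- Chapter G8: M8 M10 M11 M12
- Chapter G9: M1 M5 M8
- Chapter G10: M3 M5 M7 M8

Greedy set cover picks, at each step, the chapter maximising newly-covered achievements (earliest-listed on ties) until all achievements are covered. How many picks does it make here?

Greedy: pick G3 (covers 5 new) → pick G6 (covers 4 new) → pick G7 (covers 3 new) → pick G9 (covers 1 new). Total picks: 4.

4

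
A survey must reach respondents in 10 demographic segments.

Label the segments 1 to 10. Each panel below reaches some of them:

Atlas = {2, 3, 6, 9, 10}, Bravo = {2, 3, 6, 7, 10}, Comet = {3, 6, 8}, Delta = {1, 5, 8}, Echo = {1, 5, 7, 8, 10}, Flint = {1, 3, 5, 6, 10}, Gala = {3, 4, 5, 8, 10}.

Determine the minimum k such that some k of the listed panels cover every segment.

Atlas and Echo and Gala together: Atlas ∪ Echo ∪ Gala = {1, 2, 3, 4, 5, 6, 7, 8, 9, 10} — every segment is covered.
Only Gala contains 4, so Gala is forced; the remaining 5 segments need at least 2 more panels (each remaining panel adds at most 3) — so at least 3 panels are needed, and 3 is optimal.

3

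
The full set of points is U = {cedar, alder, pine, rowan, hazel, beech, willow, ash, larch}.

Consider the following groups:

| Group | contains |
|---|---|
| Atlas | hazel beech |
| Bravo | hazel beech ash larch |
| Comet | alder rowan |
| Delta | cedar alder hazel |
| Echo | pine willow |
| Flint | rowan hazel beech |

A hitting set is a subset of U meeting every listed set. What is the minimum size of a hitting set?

3

H = {alder, pine, hazel} meets every group (each contains at least one member of H), and |H| = 3.
The groups Bravo, Comet, Echo are pairwise disjoint, so any hitting set needs a separate point for each — at least 3. Hence 3 is optimal.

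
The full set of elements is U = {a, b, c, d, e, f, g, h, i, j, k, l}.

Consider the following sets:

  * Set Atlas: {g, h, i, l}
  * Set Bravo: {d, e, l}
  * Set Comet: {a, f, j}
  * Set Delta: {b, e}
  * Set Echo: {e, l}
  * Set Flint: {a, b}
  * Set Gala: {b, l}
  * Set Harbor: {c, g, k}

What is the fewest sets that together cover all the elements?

5

Atlas and Bravo and Comet and Flint and Harbor together: Atlas ∪ Bravo ∪ Comet ∪ Flint ∪ Harbor = {a, b, c, d, e, f, g, h, i, j, k, l} — every element is covered.
No 4 of the 8 sets cover everything (all 70 combinations miss at least one element), so 5 is optimal.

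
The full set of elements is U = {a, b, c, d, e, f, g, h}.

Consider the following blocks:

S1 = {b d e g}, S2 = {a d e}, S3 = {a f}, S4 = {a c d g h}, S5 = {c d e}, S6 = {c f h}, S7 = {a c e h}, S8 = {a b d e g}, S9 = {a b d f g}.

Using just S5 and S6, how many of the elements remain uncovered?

3

Union of S5, S6 = {c, d, e, f, h}.
Not covered: a, b, g — 3 elements.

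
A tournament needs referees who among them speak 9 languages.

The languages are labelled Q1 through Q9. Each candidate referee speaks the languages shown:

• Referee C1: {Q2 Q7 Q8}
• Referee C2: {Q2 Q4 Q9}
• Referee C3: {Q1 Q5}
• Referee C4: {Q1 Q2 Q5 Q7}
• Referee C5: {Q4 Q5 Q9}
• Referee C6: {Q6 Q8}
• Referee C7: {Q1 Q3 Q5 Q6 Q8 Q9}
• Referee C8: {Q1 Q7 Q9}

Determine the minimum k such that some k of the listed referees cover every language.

3

C2 and C7 and C8 together: C2 ∪ C7 ∪ C8 = {Q1, Q2, Q3, Q4, Q5, Q6, Q7, Q8, Q9} — every language is covered.
Only C7 contains Q3, so C7 is forced; the remaining 3 languages need at least 2 more referees (each remaining referee adds at most 2) — so at least 3 referees are needed, and 3 is optimal.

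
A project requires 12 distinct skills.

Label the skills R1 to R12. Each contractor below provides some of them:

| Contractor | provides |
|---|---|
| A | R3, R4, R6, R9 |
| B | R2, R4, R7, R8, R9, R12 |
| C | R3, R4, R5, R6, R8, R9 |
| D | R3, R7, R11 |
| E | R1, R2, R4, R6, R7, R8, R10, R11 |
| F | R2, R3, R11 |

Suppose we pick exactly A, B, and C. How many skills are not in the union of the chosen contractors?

Union of A, B, C = {R2, R3, R4, R5, R6, R7, R8, R9, R12}.
Not covered: R1, R10, R11 — 3 skills.

3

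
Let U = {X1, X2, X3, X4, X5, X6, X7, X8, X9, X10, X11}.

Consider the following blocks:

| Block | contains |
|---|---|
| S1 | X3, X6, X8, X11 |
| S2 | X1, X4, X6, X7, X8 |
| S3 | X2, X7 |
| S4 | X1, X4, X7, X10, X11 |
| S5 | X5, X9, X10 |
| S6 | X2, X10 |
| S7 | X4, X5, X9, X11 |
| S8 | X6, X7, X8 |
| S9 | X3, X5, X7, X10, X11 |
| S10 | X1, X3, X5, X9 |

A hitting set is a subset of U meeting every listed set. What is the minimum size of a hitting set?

4

Take H = {X2, X5, X6, X7}. Each listed block contains at least one of these, so H is a hitting set of size 4.
No choice of 3 items meets every block, so 4 is the minimum.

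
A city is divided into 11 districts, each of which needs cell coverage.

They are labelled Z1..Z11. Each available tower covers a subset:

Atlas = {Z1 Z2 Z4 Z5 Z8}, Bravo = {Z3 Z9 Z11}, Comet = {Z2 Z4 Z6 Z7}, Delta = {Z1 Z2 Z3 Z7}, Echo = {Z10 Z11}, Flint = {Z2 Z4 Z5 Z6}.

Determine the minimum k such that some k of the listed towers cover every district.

Atlas and Bravo and Comet and Echo together: Atlas ∪ Bravo ∪ Comet ∪ Echo = {Z1, Z2, Z3, Z4, Z5, Z6, Z7, Z8, Z9, Z10, Z11} — every district is covered.
No 3 of the 6 towers cover everything (all 20 combinations miss at least one district), so 4 is optimal.

4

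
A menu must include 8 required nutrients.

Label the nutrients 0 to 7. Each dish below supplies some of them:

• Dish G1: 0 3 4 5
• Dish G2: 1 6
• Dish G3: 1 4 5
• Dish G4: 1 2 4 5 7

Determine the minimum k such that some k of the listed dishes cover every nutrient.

3

G1 and G2 and G4 together: G1 ∪ G2 ∪ G4 = {0, 1, 2, 3, 4, 5, 6, 7} — every nutrient is covered.
Only G1 contains 0, so G1 is forced; the remaining 4 nutrients need at least 2 more dishes (each remaining dish adds at most 3) — so at least 3 dishes are needed, and 3 is optimal.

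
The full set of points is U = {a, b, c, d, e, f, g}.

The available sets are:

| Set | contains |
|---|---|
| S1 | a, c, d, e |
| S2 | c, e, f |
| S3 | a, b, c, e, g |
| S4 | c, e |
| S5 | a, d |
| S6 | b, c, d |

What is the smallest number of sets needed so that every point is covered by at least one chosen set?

Take {S1, S2, S3}. Their union is {a, b, c, d, e, f, g}, which is all 7 points.
Only S2 contains f, so S2 is forced; the remaining 4 points need at least 2 more sets (each remaining set adds at most 3) — so at least 3 sets are needed, and 3 is optimal.

3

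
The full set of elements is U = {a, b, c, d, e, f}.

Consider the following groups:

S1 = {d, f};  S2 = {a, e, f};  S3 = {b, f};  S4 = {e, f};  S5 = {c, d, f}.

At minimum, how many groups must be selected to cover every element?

Take {S2, S3, S5}. Their union is {a, b, c, d, e, f}, which is all 6 elements.
Only S2 contains a, so S2 is forced; the remaining 3 elements need at least 2 more groups (each remaining group adds at most 2) — so at least 3 groups are needed, and 3 is optimal.

3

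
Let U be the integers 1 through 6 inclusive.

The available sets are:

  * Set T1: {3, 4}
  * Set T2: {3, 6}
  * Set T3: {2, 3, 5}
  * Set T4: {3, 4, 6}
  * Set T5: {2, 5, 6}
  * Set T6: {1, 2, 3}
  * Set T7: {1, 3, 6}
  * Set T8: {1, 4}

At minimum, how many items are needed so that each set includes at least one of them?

3

Take H = {2, 3, 4}. Each listed set contains at least one of these, so H is a hitting set of size 3.
No choice of 2 items meets every set, so 3 is the minimum.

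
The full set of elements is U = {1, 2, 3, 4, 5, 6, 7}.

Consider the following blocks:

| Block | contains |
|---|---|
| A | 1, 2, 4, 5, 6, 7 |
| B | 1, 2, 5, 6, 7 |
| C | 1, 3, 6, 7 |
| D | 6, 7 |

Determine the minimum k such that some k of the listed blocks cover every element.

2

Take {A, C}. Their union is {1, 2, 3, 4, 5, 6, 7}, which is all 7 elements.
No single block has all 7 elements (the largest, A, has 6), so 2 is optimal.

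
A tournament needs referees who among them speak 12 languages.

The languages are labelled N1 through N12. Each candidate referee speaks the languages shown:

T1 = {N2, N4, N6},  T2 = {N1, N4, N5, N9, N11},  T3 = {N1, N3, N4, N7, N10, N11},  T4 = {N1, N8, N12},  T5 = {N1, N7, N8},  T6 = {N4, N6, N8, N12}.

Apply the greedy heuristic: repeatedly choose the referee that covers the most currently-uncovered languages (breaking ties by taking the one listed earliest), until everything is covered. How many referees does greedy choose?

Greedy: pick T3 (covers 6 new) → pick T6 (covers 3 new) → pick T2 (covers 2 new) → pick T1 (covers 1 new). Total picks: 4.

4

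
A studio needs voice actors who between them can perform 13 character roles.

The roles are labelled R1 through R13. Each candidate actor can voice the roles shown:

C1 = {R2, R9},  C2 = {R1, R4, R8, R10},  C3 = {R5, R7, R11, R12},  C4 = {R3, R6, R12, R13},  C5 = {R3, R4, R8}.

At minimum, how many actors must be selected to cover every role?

C1 and C2 and C3 and C4 together: C1 ∪ C2 ∪ C3 ∪ C4 = {R1, R2, R3, R4, R5, R6, R7, R8, R9, R10, R11, R12, R13} — every role is covered.
Each actor has at most 4 roles, and 3·4 = 12 < 13 — so at least 4 actors are needed, and 4 is optimal.

4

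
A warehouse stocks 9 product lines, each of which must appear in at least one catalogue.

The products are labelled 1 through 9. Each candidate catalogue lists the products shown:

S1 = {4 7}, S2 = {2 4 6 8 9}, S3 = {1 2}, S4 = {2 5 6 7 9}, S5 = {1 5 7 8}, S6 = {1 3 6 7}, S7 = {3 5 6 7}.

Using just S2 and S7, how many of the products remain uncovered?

1

Union of S2, S7 = {2, 3, 4, 5, 6, 7, 8, 9}.
Not covered: 1 — 1 product.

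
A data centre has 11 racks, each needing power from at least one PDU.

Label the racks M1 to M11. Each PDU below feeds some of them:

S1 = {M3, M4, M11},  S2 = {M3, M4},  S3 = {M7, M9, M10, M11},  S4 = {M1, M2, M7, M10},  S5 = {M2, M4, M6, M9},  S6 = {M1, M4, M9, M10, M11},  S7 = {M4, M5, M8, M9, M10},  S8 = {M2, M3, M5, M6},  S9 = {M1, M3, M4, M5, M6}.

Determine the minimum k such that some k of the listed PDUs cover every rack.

S3 and S4 and S7 and S8 together: S3 ∪ S4 ∪ S7 ∪ S8 = {M1, M2, M3, M4, M5, M6, M7, M8, M9, M10, M11} — every rack is covered.
No 3 of the 9 PDUs cover everything (all 84 combinations miss at least one rack), so 4 is optimal.

4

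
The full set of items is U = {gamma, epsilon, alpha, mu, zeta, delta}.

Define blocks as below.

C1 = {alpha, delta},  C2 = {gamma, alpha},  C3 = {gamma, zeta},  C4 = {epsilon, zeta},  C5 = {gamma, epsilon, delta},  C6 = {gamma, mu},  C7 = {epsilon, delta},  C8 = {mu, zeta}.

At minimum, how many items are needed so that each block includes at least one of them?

The 3 items {gamma, zeta, delta} hit every block.
The blocks C1, C4, C6 are pairwise disjoint, so any hitting set needs a separate item for each — at least 3. Hence 3 is optimal.

3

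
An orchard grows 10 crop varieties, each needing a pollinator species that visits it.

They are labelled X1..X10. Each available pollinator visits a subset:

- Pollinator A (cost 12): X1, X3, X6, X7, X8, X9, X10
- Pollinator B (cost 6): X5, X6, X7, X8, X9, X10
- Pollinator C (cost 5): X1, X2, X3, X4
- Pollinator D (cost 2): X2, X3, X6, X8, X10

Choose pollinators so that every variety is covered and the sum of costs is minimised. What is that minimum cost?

11

B, C together cover every variety (B ∪ C = {X1, X2, X3, X4, X5, X6, X7, X8, X9, X10}); total cost 6 + 5 = 11.
The greedy pick D, B, C costs 13; no covering selection beats 11.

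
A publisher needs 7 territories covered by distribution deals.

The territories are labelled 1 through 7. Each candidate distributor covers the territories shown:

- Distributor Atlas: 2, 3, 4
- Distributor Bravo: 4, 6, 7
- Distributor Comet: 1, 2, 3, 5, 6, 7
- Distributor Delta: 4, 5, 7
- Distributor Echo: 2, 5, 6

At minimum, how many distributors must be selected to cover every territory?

2

Comet and Delta together: Comet ∪ Delta = {1, 2, 3, 4, 5, 6, 7} — every territory is covered.
No single distributor has all 7 territories (the largest, Comet, has 6), so 2 is optimal.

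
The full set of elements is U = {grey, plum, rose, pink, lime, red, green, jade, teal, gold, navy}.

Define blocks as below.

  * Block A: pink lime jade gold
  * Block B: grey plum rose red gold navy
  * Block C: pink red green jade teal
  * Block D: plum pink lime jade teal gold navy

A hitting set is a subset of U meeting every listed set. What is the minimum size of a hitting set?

The 2 elements {jade, navy} hit every block.
No single element lies in every block, so at least 2 are needed and 2 is optimal.

2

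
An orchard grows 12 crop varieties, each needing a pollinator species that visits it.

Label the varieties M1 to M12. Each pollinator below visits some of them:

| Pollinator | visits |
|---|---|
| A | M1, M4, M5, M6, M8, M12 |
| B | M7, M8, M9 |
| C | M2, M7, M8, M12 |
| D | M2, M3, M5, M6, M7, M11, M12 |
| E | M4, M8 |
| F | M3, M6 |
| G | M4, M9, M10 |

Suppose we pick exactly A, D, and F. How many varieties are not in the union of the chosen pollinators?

Union of A, D, F = {M1, M2, M3, M4, M5, M6, M7, M8, M11, M12}.
Not covered: M9, M10 — 2 varieties.

2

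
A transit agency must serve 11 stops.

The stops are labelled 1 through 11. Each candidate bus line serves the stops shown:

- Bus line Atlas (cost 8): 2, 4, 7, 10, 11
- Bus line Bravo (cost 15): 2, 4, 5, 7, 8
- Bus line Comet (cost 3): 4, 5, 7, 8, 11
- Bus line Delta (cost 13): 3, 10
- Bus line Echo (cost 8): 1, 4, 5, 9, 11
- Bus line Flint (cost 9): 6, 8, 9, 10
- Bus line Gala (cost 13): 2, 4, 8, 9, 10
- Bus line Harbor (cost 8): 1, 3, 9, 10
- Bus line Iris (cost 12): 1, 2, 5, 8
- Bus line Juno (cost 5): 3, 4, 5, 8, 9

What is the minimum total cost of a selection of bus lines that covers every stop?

Atlas, Comet, Flint, Harbor together cover every stop (Atlas ∪ Comet ∪ Flint ∪ Harbor = {1, 2, 3, 4, 5, 6, 7, 8, 9, 10, 11}); total cost 8 + 3 + 9 + 8 = 28.
No covering selection has total cost below 28.

28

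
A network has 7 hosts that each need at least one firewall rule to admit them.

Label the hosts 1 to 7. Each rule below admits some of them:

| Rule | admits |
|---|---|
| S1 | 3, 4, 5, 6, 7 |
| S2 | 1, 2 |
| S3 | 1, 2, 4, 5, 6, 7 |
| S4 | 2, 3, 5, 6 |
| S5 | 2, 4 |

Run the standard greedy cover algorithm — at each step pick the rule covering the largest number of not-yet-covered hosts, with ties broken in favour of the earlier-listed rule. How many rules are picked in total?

2

Greedy: pick S3 (covers 6 new) → pick S1 (covers 1 new). Total picks: 2.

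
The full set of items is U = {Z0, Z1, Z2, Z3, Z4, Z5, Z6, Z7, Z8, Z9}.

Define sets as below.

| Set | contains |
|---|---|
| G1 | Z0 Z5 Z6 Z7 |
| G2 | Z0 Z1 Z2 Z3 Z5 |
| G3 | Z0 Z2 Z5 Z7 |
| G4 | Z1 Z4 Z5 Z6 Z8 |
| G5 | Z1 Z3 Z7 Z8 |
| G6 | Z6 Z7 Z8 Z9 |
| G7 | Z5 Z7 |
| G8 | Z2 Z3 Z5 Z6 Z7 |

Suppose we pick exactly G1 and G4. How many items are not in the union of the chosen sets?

3

Union of G1, G4 = {Z0, Z1, Z4, Z5, Z6, Z7, Z8}.
Not covered: Z2, Z3, Z9 — 3 items.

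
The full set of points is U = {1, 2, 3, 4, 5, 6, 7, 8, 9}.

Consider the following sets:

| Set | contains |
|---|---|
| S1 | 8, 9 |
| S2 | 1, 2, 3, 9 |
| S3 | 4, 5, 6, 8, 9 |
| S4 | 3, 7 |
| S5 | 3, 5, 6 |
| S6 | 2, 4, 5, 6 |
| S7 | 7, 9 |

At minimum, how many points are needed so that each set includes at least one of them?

Take H = {2, 3, 9}. Each listed set contains at least one of these, so H is a hitting set of size 3.
The sets S1, S4, S6 are pairwise disjoint, so any hitting set needs a separate point for each — at least 3. Hence 3 is optimal.

3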